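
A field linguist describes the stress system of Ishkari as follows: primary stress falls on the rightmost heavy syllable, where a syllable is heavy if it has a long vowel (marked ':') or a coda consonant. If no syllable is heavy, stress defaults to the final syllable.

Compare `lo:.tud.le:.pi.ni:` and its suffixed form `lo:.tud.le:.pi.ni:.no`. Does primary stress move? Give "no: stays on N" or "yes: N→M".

Base `lo:.tud.le:.pi.ni:` (5 syllables):
  Weights: 1 lo: H, 2 tud H, 3 le: H, 4 pi L, 5 ni: H.
  Heavy syllables in the domain: 1, 2, 3, 5. The rightmost is syllable 5 (ni:).
  → primary stress on syllable 5.
Suffixed `lo:.tud.le:.pi.ni:.no` (6 syllables):
  Weights: 1 lo: H, 2 tud H, 3 le: H, 4 pi L, 5 ni: H, 6 no L.
  Heavy syllables in the domain: 1, 2, 3, 5. The rightmost is syllable 5 (ni:).
  → primary stress on syllable 5.

no: stays on 5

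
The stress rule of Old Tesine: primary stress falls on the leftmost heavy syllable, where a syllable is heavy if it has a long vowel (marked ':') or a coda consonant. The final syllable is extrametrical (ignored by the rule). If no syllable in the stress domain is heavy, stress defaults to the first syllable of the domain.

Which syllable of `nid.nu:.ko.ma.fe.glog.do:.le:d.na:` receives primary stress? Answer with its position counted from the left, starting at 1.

The final syllable (9, na:) is extrametrical; the stress domain is syllables 1–8.
Weights: 1 nid H, 2 nu: H, 3 ko L, 4 ma L, 5 fe L, 6 glog H, 7 do: H, 8 le:d H.
Heavy syllables in the domain: 1, 2, 6, 7, 8. The leftmost is syllable 1 (nid).
Primary stress: syllable 1 → ˈnid.nu:.ko.ma.fe.glog.do:.le:d.na:.

1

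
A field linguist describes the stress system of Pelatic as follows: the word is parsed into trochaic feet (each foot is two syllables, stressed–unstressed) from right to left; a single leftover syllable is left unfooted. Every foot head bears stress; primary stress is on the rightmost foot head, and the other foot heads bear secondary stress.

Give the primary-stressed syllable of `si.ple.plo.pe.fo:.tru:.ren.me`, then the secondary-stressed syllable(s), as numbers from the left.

Parse right to left into trochaic (ˈσσ) feet: (ˈsi.ple) (ˈplo.pe) (ˈfo:.tru:) (ˈren.me).
Foot heads (stressed positions): 1, 3, 5, 7.
End Rule Rightmost: primary stress on the rightmost head = syllable 7.
Secondary stress on 1, 3, 5: ˌsi.ple.ˌplo.pe.ˌfo:.tru:.ˈren.me.

primary 7, secondary 1, 3, 5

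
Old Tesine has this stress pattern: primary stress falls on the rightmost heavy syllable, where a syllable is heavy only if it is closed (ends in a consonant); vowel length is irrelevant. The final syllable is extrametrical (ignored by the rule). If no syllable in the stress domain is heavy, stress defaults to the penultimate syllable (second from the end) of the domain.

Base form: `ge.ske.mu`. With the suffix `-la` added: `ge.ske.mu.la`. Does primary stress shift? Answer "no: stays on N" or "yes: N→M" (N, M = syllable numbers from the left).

Base `ge.ske.mu` (3 syllables):
  The final syllable (3, mu) is extrametrical; the stress domain is syllables 1–2.
  Weights: 1 ge L, 2 ske L.
  No heavy syllable in the domain; default to the penultimate syllable (second from the end) of the domain = syllable 1.
  → primary stress on syllable 1.
Suffixed `ge.ske.mu.la` (4 syllables):
  The final syllable (4, la) is extrametrical; the stress domain is syllables 1–3.
  Weights: 1 ge L, 2 ske L, 3 mu L.
  No heavy syllable in the domain; default to the penultimate syllable (second from the end) of the domain = syllable 2.
  → primary stress on syllable 2.

yes: 1→2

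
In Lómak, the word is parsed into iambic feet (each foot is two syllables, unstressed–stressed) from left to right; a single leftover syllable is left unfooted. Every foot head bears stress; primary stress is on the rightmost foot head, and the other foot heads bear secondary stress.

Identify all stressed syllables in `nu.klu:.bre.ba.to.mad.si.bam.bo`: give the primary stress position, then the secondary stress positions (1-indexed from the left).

primary 8, secondary 2, 4, 6

Parse left to right into iambic (σˈσ) feet: (nu.ˈklu:) (bre.ˈba) (to.ˈmad) (si.ˈbam) bo. Syllable 9 is left unfooted.
Foot heads (stressed positions): 2, 4, 6, 8.
End Rule Rightmost: primary stress on the rightmost head = syllable 8.
Secondary stress on 2, 4, 6: nu.ˌklu:.bre.ˌba.to.ˌmad.si.ˈbam.bo.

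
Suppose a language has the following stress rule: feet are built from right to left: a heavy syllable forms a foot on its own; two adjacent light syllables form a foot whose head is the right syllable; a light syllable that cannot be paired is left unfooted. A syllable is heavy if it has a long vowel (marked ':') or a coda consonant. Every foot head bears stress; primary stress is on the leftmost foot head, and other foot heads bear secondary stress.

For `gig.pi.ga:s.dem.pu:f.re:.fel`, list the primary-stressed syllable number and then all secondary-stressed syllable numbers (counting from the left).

primary 1, secondary 3, 4, 5, 6, 7

Weights: 1 gig H, 2 pi L, 3 ga:s H, 4 dem H, 5 pu:f H, 6 re: H, 7 fel H.
Parse right to left (heavy = foot alone; LL = one foot; stranded L unfooted): (ˈgig) pi (ˈga:s) (ˈdem) (ˈpu:f) (ˈre:) (ˈfel).
Foot heads: 1, 3, 4, 5, 6, 7.
Primary stress on the leftmost head = syllable 1.
Secondary stress on 3, 4, 5, 6, 7: ˈgig.pi.ˌga:s.ˌdem.ˌpu:f.ˌre:.ˌfel.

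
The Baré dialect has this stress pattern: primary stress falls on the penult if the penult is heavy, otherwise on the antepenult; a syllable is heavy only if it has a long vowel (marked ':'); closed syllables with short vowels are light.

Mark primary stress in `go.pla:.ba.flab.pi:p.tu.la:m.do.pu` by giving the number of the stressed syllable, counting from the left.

Weights: 7 la:m H, 8 do L, 9 pu L.
The penult (syllable 8, do) is light, so stress falls on the antepenult (syllable 7, la:m).
Primary stress: syllable 7 → go.pla:.ba.flab.pi:p.tu.ˈla:m.do.pu.

7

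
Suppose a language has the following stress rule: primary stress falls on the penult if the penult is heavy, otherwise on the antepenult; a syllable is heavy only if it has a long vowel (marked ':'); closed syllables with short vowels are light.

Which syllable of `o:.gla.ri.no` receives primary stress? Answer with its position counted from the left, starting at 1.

Weights: 2 gla L, 3 ri L, 4 no L.
The penult (syllable 3, ri) is light, so stress falls on the antepenult (syllable 2, gla).
Primary stress: syllable 2 → o:.ˈgla.ri.no.

2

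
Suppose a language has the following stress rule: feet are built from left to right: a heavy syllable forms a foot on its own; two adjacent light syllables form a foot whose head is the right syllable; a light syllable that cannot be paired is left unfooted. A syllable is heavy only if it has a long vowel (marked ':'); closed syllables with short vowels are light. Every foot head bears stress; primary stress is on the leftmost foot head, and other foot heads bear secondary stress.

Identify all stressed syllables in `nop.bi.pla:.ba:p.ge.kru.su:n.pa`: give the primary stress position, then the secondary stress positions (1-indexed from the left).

primary 2, secondary 3, 4, 6, 7

Weights: 1 nop L, 2 bi L, 3 pla: H, 4 ba:p H, 5 ge L, 6 kru L, 7 su:n H, 8 pa L.
Parse left to right (heavy = foot alone; LL = one foot; stranded L unfooted): (nop.ˈbi) (ˈpla:) (ˈba:p) (ge.ˈkru) (ˈsu:n) pa.
Foot heads: 2, 3, 4, 6, 7.
Primary stress on the leftmost head = syllable 2.
Secondary stress on 3, 4, 6, 7: nop.ˈbi.ˌpla:.ˌba:p.ge.ˌkru.ˌsu:n.pa.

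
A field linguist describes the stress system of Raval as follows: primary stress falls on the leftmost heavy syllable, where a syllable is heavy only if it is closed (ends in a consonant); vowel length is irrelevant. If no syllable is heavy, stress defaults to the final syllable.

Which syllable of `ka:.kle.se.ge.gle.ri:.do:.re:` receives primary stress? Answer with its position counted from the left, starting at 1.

8

Weights: 1 ka: L, 2 kle L, 3 se L, 4 ge L, 5 gle L, 6 ri: L, 7 do: L, 8 re: L.
No heavy syllable in the domain; default to the final syllable = syllable 8.
Primary stress: syllable 8 → ka:.kle.se.ge.gle.ri:.do:.ˈre:.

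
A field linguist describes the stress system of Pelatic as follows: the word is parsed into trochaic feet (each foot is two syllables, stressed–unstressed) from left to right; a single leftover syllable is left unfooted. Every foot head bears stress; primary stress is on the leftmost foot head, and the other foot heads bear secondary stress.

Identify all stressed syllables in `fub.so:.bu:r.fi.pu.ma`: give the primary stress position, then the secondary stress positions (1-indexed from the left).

Parse left to right into trochaic (ˈσσ) feet: (ˈfub.so:) (ˈbu:r.fi) (ˈpu.ma).
Foot heads (stressed positions): 1, 3, 5.
End Rule Leftmost: primary stress on the leftmost head = syllable 1.
Secondary stress on 3, 5: ˈfub.so:.ˌbu:r.fi.ˌpu.ma.

primary 1, secondary 3, 5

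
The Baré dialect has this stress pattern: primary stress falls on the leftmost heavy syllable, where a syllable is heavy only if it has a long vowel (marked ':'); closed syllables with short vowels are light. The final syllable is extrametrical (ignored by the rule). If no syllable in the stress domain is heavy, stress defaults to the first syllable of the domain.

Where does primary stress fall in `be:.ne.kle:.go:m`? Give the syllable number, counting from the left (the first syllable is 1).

The final syllable (4, go:m) is extrametrical; the stress domain is syllables 1–3.
Weights: 1 be: H, 2 ne L, 3 kle: H.
Heavy syllables in the domain: 1, 3. The leftmost is syllable 1 (be:).
Primary stress: syllable 1 → ˈbe:.ne.kle:.go:m.

1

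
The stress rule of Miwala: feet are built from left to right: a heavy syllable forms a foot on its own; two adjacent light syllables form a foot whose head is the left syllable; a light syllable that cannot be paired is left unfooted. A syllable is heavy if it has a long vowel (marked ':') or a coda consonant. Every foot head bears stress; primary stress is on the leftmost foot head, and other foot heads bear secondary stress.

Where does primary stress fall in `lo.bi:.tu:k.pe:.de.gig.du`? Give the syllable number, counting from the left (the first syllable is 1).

2

Weights: 1 lo L, 2 bi: H, 3 tu:k H, 4 pe: H, 5 de L, 6 gig H, 7 du L.
Parse left to right (heavy = foot alone; LL = one foot; stranded L unfooted): lo (ˈbi:) (ˈtu:k) (ˈpe:) de (ˈgig) du.
Foot heads: 2, 3, 4, 6.
Primary stress on the leftmost head = syllable 2.
Primary stress: syllable 2 → lo.ˈbi:.tu:k.pe:.de.gig.du.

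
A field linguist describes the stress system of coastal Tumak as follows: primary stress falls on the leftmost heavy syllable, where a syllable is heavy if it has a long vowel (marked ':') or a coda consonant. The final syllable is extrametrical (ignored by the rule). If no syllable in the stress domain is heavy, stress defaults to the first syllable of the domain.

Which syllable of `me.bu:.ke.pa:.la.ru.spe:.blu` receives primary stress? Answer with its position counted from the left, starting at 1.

2

The final syllable (8, blu) is extrametrical; the stress domain is syllables 1–7.
Weights: 1 me L, 2 bu: H, 3 ke L, 4 pa: H, 5 la L, 6 ru L, 7 spe: H.
Heavy syllables in the domain: 2, 4, 7. The leftmost is syllable 2 (bu:).
Primary stress: syllable 2 → me.ˈbu:.ke.pa:.la.ru.spe:.blu.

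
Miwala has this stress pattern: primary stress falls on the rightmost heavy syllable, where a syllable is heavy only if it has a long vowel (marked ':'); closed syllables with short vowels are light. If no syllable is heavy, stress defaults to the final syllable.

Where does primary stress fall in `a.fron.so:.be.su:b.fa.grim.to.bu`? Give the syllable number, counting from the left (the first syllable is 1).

5

Weights: 1 a L, 2 fron L, 3 so: H, 4 be L, 5 su:b H, 6 fa L, 7 grim L, 8 to L, 9 bu L.
Heavy syllables in the domain: 3, 5. The rightmost is syllable 5 (su:b).
Primary stress: syllable 5 → a.fron.so:.be.ˈsu:b.fa.grim.to.bu.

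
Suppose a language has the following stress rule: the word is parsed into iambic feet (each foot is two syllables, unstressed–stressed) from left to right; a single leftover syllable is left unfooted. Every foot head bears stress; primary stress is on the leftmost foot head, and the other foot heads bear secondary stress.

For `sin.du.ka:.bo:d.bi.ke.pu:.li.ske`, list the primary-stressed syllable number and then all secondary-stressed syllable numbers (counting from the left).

Parse left to right into iambic (σˈσ) feet: (sin.ˈdu) (ka:.ˈbo:d) (bi.ˈke) (pu:.ˈli) ske. Syllable 9 is left unfooted.
Foot heads (stressed positions): 2, 4, 6, 8.
End Rule Leftmost: primary stress on the leftmost head = syllable 2.
Secondary stress on 4, 6, 8: sin.ˈdu.ka:.ˌbo:d.bi.ˌke.pu:.ˌli.ske.

primary 2, secondary 4, 6, 8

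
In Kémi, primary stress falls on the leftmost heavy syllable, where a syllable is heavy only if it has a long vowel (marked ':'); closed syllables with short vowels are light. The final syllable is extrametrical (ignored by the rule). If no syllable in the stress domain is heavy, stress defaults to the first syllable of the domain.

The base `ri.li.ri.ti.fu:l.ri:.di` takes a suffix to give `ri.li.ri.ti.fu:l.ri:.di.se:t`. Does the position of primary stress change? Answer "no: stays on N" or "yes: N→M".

no: stays on 5

Base `ri.li.ri.ti.fu:l.ri:.di` (7 syllables):
  The final syllable (7, di) is extrametrical; the stress domain is syllables 1–6.
  Weights: 1 ri L, 2 li L, 3 ri L, 4 ti L, 5 fu:l H, 6 ri: H.
  Heavy syllables in the domain: 5, 6. The leftmost is syllable 5 (fu:l).
  → primary stress on syllable 5.
Suffixed `ri.li.ri.ti.fu:l.ri:.di.se:t` (8 syllables):
  The final syllable (8, se:t) is extrametrical; the stress domain is syllables 1–7.
  Weights: 1 ri L, 2 li L, 3 ri L, 4 ti L, 5 fu:l H, 6 ri: H, 7 di L.
  Heavy syllables in the domain: 5, 6. The leftmost is syllable 5 (fu:l).
  → primary stress on syllable 5.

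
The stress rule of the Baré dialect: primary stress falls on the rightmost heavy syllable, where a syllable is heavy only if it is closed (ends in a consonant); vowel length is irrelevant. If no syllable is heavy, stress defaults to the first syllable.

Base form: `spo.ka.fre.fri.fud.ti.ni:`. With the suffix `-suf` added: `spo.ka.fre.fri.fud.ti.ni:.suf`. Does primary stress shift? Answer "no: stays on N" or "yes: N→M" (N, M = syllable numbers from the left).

yes: 5→8

Base `spo.ka.fre.fri.fud.ti.ni:` (7 syllables):
  Weights: 1 spo L, 2 ka L, 3 fre L, 4 fri L, 5 fud H, 6 ti L, 7 ni: L.
  Heavy syllables in the domain: 5. The rightmost is syllable 5 (fud).
  → primary stress on syllable 5.
Suffixed `spo.ka.fre.fri.fud.ti.ni:.suf` (8 syllables):
  Weights: 1 spo L, 2 ka L, 3 fre L, 4 fri L, 5 fud H, 6 ti L, 7 ni: L, 8 suf H.
  Heavy syllables in the domain: 5, 8. The rightmost is syllable 8 (suf).
  → primary stress on syllable 8.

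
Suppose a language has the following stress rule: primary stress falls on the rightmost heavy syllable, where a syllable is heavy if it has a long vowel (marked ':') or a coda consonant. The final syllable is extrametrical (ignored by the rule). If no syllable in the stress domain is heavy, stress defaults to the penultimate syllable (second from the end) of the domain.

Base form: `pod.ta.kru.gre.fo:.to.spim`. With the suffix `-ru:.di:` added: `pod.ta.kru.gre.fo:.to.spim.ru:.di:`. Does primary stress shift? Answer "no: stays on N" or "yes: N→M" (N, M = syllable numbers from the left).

yes: 5→8

Base `pod.ta.kru.gre.fo:.to.spim` (7 syllables):
  The final syllable (7, spim) is extrametrical; the stress domain is syllables 1–6.
  Weights: 1 pod H, 2 ta L, 3 kru L, 4 gre L, 5 fo: H, 6 to L.
  Heavy syllables in the domain: 1, 5. The rightmost is syllable 5 (fo:).
  → primary stress on syllable 5.
Suffixed `pod.ta.kru.gre.fo:.to.spim.ru:.di:` (9 syllables):
  The final syllable (9, di:) is extrametrical; the stress domain is syllables 1–8.
  Weights: 1 pod H, 2 ta L, 3 kru L, 4 gre L, 5 fo: H, 6 to L, 7 spim H, 8 ru: H.
  Heavy syllables in the domain: 1, 5, 7, 8. The rightmost is syllable 8 (ru:).
  → primary stress on syllable 8.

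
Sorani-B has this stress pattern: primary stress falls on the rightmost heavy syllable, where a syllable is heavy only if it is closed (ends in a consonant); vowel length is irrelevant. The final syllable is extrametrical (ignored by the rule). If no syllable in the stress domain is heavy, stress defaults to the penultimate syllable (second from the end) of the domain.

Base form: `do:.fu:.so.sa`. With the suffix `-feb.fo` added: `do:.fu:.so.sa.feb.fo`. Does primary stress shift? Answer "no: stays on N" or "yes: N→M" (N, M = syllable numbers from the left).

Base `do:.fu:.so.sa` (4 syllables):
  The final syllable (4, sa) is extrametrical; the stress domain is syllables 1–3.
  Weights: 1 do: L, 2 fu: L, 3 so L.
  No heavy syllable in the domain; default to the penultimate syllable (second from the end) of the domain = syllable 2.
  → primary stress on syllable 2.
Suffixed `do:.fu:.so.sa.feb.fo` (6 syllables):
  The final syllable (6, fo) is extrametrical; the stress domain is syllables 1–5.
  Weights: 1 do: L, 2 fu: L, 3 so L, 4 sa L, 5 feb H.
  Heavy syllables in the domain: 5. The rightmost is syllable 5 (feb).
  → primary stress on syllable 5.

yes: 2→5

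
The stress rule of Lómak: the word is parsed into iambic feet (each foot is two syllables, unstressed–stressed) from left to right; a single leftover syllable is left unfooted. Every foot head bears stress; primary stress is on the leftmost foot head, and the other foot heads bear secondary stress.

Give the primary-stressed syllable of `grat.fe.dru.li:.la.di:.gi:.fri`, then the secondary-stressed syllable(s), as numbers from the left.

primary 2, secondary 4, 6, 8

Parse left to right into iambic (σˈσ) feet: (grat.ˈfe) (dru.ˈli:) (la.ˈdi:) (gi:.ˈfri).
Foot heads (stressed positions): 2, 4, 6, 8.
End Rule Leftmost: primary stress on the leftmost head = syllable 2.
Secondary stress on 4, 6, 8: grat.ˈfe.dru.ˌli:.la.ˌdi:.gi:.ˌfri.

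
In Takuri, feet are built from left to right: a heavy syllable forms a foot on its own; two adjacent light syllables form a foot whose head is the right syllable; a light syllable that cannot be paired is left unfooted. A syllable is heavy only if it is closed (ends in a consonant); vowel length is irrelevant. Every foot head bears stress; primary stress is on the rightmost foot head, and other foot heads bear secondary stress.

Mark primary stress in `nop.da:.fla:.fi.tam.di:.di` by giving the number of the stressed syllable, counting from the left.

Weights: 1 nop H, 2 da: L, 3 fla: L, 4 fi L, 5 tam H, 6 di: L, 7 di L.
Parse left to right (heavy = foot alone; LL = one foot; stranded L unfooted): (ˈnop) (da:.ˈfla:) fi (ˈtam) (di:.ˈdi).
Foot heads: 1, 3, 5, 7.
Primary stress on the rightmost head = syllable 7.
Primary stress: syllable 7 → nop.da:.fla:.fi.tam.di:.ˈdi.

7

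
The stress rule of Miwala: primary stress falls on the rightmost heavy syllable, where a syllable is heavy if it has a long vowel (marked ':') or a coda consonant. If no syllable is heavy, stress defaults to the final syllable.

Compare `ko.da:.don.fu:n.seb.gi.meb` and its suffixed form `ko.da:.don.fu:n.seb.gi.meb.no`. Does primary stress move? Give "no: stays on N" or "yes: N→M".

Base `ko.da:.don.fu:n.seb.gi.meb` (7 syllables):
  Weights: 1 ko L, 2 da: H, 3 don H, 4 fu:n H, 5 seb H, 6 gi L, 7 meb H.
  Heavy syllables in the domain: 2, 3, 4, 5, 7. The rightmost is syllable 7 (meb).
  → primary stress on syllable 7.
Suffixed `ko.da:.don.fu:n.seb.gi.meb.no` (8 syllables):
  Weights: 1 ko L, 2 da: H, 3 don H, 4 fu:n H, 5 seb H, 6 gi L, 7 meb H, 8 no L.
  Heavy syllables in the domain: 2, 3, 4, 5, 7. The rightmost is syllable 7 (meb).
  → primary stress on syllable 7.

no: stays on 7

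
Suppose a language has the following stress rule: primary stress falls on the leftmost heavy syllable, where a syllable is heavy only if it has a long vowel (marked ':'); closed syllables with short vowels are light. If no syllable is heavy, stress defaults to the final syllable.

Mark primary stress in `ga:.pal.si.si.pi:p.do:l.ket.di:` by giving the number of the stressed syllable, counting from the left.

Weights: 1 ga: H, 2 pal L, 3 si L, 4 si L, 5 pi:p H, 6 do:l H, 7 ket L, 8 di: H.
Heavy syllables in the domain: 1, 5, 6, 8. The leftmost is syllable 1 (ga:).
Primary stress: syllable 1 → ˈga:.pal.si.si.pi:p.do:l.ket.di:.

1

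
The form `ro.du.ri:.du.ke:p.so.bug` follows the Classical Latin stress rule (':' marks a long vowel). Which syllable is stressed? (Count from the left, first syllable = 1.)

Classical Latin: stress the penult if heavy (long vowel or closed), else the antepenult.
Weights: 5 ke:p H, 6 so L, 7 bug H.
The penult (syllable 6, so) is light, so stress falls on the antepenult (syllable 5, ke:p).
Stress on syllable 5: ro.du.ri:.du.ˈke:p.so.bug.

5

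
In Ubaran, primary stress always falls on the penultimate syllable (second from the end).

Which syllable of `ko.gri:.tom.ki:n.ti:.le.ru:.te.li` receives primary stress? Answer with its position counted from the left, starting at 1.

8

The word has 9 syllables; the penultimate syllable (second from the end) is syllable 8 (te).
Primary stress: syllable 8 → ko.gri:.tom.ki:n.ti:.le.ru:.ˈte.li.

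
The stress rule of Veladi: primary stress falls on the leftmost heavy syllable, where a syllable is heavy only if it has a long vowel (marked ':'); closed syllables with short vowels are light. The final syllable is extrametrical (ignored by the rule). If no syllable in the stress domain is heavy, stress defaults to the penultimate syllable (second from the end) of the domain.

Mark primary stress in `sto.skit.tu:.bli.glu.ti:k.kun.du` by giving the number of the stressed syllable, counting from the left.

3

The final syllable (8, du) is extrametrical; the stress domain is syllables 1–7.
Weights: 1 sto L, 2 skit L, 3 tu: H, 4 bli L, 5 glu L, 6 ti:k H, 7 kun L.
Heavy syllables in the domain: 3, 6. The leftmost is syllable 3 (tu:).
Primary stress: syllable 3 → sto.skit.ˈtu:.bli.glu.ti:k.kun.du.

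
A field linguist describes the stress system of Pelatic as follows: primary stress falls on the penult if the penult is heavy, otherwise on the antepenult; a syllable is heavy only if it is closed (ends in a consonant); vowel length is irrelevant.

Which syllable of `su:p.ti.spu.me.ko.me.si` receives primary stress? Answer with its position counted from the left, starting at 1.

Weights: 5 ko L, 6 me L, 7 si L.
The penult (syllable 6, me) is light, so stress falls on the antepenult (syllable 5, ko).
Primary stress: syllable 5 → su:p.ti.spu.me.ˈko.me.si.

5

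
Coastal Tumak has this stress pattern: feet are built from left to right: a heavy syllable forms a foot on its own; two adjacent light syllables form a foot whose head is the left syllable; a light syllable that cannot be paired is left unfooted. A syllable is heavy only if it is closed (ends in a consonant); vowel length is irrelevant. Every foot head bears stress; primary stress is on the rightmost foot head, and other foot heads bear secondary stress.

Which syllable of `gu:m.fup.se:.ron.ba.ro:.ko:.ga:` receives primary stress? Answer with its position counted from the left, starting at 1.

7

Weights: 1 gu:m H, 2 fup H, 3 se: L, 4 ron H, 5 ba L, 6 ro: L, 7 ko: L, 8 ga: L.
Parse left to right (heavy = foot alone; LL = one foot; stranded L unfooted): (ˈgu:m) (ˈfup) se: (ˈron) (ˈba.ro:) (ˈko:.ga:).
Foot heads: 1, 2, 4, 5, 7.
Primary stress on the rightmost head = syllable 7.
Primary stress: syllable 7 → gu:m.fup.se:.ron.ba.ro:.ˈko:.ga:.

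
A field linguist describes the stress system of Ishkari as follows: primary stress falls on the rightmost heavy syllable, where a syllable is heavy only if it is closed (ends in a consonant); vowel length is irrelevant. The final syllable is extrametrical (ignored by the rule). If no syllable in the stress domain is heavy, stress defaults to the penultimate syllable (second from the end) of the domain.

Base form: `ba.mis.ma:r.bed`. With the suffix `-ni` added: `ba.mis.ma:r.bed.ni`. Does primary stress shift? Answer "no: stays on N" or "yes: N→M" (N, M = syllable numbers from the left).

yes: 3→4

Base `ba.mis.ma:r.bed` (4 syllables):
  The final syllable (4, bed) is extrametrical; the stress domain is syllables 1–3.
  Weights: 1 ba L, 2 mis H, 3 ma:r H.
  Heavy syllables in the domain: 2, 3. The rightmost is syllable 3 (ma:r).
  → primary stress on syllable 3.
Suffixed `ba.mis.ma:r.bed.ni` (5 syllables):
  The final syllable (5, ni) is extrametrical; the stress domain is syllables 1–4.
  Weights: 1 ba L, 2 mis H, 3 ma:r H, 4 bed H.
  Heavy syllables in the domain: 2, 3, 4. The rightmost is syllable 4 (bed).
  → primary stress on syllable 4.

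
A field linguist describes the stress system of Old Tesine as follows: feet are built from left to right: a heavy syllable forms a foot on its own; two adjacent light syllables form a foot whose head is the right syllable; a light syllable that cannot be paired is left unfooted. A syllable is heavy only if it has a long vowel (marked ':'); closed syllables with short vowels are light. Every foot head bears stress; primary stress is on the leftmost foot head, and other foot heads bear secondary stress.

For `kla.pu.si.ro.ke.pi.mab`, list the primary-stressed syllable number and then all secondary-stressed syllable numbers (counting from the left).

Weights: 1 kla L, 2 pu L, 3 si L, 4 ro L, 5 ke L, 6 pi L, 7 mab L.
Parse left to right (heavy = foot alone; LL = one foot; stranded L unfooted): (kla.ˈpu) (si.ˈro) (ke.ˈpi) mab.
Foot heads: 2, 4, 6.
Primary stress on the leftmost head = syllable 2.
Secondary stress on 4, 6: kla.ˈpu.si.ˌro.ke.ˌpi.mab.

primary 2, secondary 4, 6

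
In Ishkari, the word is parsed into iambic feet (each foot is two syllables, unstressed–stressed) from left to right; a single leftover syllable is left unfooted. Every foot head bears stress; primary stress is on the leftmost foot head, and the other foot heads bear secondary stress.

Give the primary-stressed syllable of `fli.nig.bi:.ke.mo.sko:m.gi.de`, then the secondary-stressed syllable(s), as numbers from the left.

primary 2, secondary 4, 6, 8

Parse left to right into iambic (σˈσ) feet: (fli.ˈnig) (bi:.ˈke) (mo.ˈsko:m) (gi.ˈde).
Foot heads (stressed positions): 2, 4, 6, 8.
End Rule Leftmost: primary stress on the leftmost head = syllable 2.
Secondary stress on 4, 6, 8: fli.ˈnig.bi:.ˌke.mo.ˌsko:m.gi.ˌde.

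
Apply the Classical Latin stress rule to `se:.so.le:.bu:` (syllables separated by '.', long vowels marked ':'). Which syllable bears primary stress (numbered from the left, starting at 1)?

3

Classical Latin: stress the penult if heavy (long vowel or closed), else the antepenult.
Weights: 2 so L, 3 le: H, 4 bu: H.
The penult (syllable 3, le:) is heavy, so it takes stress.
Stress on syllable 3: se:.so.ˈle:.bu:.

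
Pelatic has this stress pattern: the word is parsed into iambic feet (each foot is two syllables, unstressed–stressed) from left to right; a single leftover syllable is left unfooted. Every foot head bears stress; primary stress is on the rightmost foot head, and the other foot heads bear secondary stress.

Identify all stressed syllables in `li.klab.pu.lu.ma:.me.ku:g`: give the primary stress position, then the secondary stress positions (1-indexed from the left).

Parse left to right into iambic (σˈσ) feet: (li.ˈklab) (pu.ˈlu) (ma:.ˈme) ku:g. Syllable 7 is left unfooted.
Foot heads (stressed positions): 2, 4, 6.
End Rule Rightmost: primary stress on the rightmost head = syllable 6.
Secondary stress on 2, 4: li.ˌklab.pu.ˌlu.ma:.ˈme.ku:g.

primary 6, secondary 2, 4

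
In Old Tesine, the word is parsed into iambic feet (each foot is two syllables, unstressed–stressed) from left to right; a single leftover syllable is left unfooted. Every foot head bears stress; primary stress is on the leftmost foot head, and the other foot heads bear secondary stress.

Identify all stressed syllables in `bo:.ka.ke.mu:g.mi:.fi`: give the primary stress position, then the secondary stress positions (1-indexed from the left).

Parse left to right into iambic (σˈσ) feet: (bo:.ˈka) (ke.ˈmu:g) (mi:.ˈfi).
Foot heads (stressed positions): 2, 4, 6.
End Rule Leftmost: primary stress on the leftmost head = syllable 2.
Secondary stress on 4, 6: bo:.ˈka.ke.ˌmu:g.mi:.ˌfi.

primary 2, secondary 4, 6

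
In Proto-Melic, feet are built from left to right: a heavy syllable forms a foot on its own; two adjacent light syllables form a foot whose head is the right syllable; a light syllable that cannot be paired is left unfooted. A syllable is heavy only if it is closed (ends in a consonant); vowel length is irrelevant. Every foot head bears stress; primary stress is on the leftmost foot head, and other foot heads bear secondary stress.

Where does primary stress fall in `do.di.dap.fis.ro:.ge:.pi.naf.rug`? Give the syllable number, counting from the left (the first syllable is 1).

Weights: 1 do L, 2 di L, 3 dap H, 4 fis H, 5 ro: L, 6 ge: L, 7 pi L, 8 naf H, 9 rug H.
Parse left to right (heavy = foot alone; LL = one foot; stranded L unfooted): (do.ˈdi) (ˈdap) (ˈfis) (ro:.ˈge:) pi (ˈnaf) (ˈrug).
Foot heads: 2, 3, 4, 6, 8, 9.
Primary stress on the leftmost head = syllable 2.
Primary stress: syllable 2 → do.ˈdi.dap.fis.ro:.ge:.pi.naf.rug.

2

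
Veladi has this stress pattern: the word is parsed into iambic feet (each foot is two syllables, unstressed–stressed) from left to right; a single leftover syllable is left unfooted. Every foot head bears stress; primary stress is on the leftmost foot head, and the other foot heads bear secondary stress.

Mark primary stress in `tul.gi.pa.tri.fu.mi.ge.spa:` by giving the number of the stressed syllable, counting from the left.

2

Parse left to right into iambic (σˈσ) feet: (tul.ˈgi) (pa.ˈtri) (fu.ˈmi) (ge.ˈspa:).
Foot heads (stressed positions): 2, 4, 6, 8.
End Rule Leftmost: primary stress on the leftmost head = syllable 2.
Primary stress: syllable 2 → tul.ˈgi.pa.tri.fu.mi.ge.spa:.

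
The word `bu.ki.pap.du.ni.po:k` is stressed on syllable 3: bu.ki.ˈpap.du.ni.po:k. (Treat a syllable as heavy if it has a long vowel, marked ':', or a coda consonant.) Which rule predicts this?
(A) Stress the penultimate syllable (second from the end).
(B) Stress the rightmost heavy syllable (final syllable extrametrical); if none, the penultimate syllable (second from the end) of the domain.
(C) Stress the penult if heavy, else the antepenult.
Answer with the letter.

Rule A → syllable 5 (observed: 3).
Rule B → syllable 3 ✓.
Rule C → syllable 4 (observed: 3).

B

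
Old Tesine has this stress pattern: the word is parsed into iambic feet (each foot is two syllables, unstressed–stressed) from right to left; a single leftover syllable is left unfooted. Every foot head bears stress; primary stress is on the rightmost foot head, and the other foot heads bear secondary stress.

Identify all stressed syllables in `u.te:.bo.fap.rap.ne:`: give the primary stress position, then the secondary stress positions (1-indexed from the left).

Parse right to left into iambic (σˈσ) feet: (u.ˈte:) (bo.ˈfap) (rap.ˈne:).
Foot heads (stressed positions): 2, 4, 6.
End Rule Rightmost: primary stress on the rightmost head = syllable 6.
Secondary stress on 2, 4: u.ˌte:.bo.ˌfap.rap.ˈne:.

primary 6, secondary 2, 4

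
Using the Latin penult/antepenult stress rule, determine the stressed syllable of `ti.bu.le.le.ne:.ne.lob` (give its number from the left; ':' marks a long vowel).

5

Classical Latin: stress the penult if heavy (long vowel or closed), else the antepenult.
Weights: 5 ne: H, 6 ne L, 7 lob H.
The penult (syllable 6, ne) is light, so stress falls on the antepenult (syllable 5, ne:).
Stress on syllable 5: ti.bu.le.le.ˈne:.ne.lob.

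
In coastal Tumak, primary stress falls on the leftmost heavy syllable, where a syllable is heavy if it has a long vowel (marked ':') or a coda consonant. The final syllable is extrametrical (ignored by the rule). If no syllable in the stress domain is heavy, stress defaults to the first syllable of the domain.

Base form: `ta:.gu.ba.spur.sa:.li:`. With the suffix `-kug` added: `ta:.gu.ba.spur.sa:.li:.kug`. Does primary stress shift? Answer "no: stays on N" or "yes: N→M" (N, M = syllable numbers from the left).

no: stays on 1

Base `ta:.gu.ba.spur.sa:.li:` (6 syllables):
  The final syllable (6, li:) is extrametrical; the stress domain is syllables 1–5.
  Weights: 1 ta: H, 2 gu L, 3 ba L, 4 spur H, 5 sa: H.
  Heavy syllables in the domain: 1, 4, 5. The leftmost is syllable 1 (ta:).
  → primary stress on syllable 1.
Suffixed `ta:.gu.ba.spur.sa:.li:.kug` (7 syllables):
  The final syllable (7, kug) is extrametrical; the stress domain is syllables 1–6.
  Weights: 1 ta: H, 2 gu L, 3 ba L, 4 spur H, 5 sa: H, 6 li: H.
  Heavy syllables in the domain: 1, 4, 5, 6. The leftmost is syllable 1 (ta:).
  → primary stress on syllable 1.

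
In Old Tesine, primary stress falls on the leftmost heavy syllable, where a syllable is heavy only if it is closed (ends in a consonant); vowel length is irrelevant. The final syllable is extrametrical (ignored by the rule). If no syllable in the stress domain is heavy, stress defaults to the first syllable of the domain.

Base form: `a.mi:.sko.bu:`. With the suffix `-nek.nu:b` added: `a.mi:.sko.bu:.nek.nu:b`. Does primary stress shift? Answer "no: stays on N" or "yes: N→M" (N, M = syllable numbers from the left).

Base `a.mi:.sko.bu:` (4 syllables):
  The final syllable (4, bu:) is extrametrical; the stress domain is syllables 1–3.
  Weights: 1 a L, 2 mi: L, 3 sko L.
  No heavy syllable in the domain; default to the first syllable of the domain = syllable 1.
  → primary stress on syllable 1.
Suffixed `a.mi:.sko.bu:.nek.nu:b` (6 syllables):
  The final syllable (6, nu:b) is extrametrical; the stress domain is syllables 1–5.
  Weights: 1 a L, 2 mi: L, 3 sko L, 4 bu: L, 5 nek H.
  Heavy syllables in the domain: 5. The leftmost is syllable 5 (nek).
  → primary stress on syllable 5.

yes: 1→5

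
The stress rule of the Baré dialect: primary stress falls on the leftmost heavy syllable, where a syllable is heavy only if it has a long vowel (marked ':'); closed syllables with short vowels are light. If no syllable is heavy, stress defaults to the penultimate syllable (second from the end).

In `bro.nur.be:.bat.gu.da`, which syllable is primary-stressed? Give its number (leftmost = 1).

3

Weights: 1 bro L, 2 nur L, 3 be: H, 4 bat L, 5 gu L, 6 da L.
Heavy syllables in the domain: 3. The leftmost is syllable 3 (be:).
Primary stress: syllable 3 → bro.nur.ˈbe:.bat.gu.da.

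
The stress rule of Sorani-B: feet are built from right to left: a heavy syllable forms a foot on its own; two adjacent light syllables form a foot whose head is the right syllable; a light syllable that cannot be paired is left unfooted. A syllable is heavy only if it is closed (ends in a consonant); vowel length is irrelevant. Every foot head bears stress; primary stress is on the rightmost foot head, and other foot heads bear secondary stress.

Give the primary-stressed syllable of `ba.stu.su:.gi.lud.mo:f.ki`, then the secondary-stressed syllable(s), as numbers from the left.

primary 6, secondary 2, 4, 5

Weights: 1 ba L, 2 stu L, 3 su: L, 4 gi L, 5 lud H, 6 mo:f H, 7 ki L.
Parse right to left (heavy = foot alone; LL = one foot; stranded L unfooted): (ba.ˈstu) (su:.ˈgi) (ˈlud) (ˈmo:f) ki.
Foot heads: 2, 4, 5, 6.
Primary stress on the rightmost head = syllable 6.
Secondary stress on 2, 4, 5: ba.ˌstu.su:.ˌgi.ˌlud.ˈmo:f.ki.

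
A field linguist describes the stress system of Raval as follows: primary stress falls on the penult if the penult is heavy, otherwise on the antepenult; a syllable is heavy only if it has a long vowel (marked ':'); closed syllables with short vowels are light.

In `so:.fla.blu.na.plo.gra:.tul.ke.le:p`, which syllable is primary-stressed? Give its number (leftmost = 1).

Weights: 7 tul L, 8 ke L, 9 le:p H.
The penult (syllable 8, ke) is light, so stress falls on the antepenult (syllable 7, tul).
Primary stress: syllable 7 → so:.fla.blu.na.plo.gra:.ˈtul.ke.le:p.

7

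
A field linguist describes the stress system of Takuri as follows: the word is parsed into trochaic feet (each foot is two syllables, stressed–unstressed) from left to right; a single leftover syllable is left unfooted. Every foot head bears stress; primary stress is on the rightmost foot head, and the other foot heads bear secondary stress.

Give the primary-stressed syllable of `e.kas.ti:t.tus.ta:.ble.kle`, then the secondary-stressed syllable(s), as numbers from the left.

Parse left to right into trochaic (ˈσσ) feet: (ˈe.kas) (ˈti:t.tus) (ˈta:.ble) kle. Syllable 7 is left unfooted.
Foot heads (stressed positions): 1, 3, 5.
End Rule Rightmost: primary stress on the rightmost head = syllable 5.
Secondary stress on 1, 3: ˌe.kas.ˌti:t.tus.ˈta:.ble.kle.

primary 5, secondary 1, 3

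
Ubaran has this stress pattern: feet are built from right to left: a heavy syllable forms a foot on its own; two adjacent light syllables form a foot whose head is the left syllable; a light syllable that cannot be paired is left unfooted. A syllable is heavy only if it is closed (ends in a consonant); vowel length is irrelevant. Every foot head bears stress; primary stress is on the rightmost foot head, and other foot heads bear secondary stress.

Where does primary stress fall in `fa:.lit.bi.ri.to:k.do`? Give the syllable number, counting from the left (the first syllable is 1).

5

Weights: 1 fa: L, 2 lit H, 3 bi L, 4 ri L, 5 to:k H, 6 do L.
Parse right to left (heavy = foot alone; LL = one foot; stranded L unfooted): fa: (ˈlit) (ˈbi.ri) (ˈto:k) do.
Foot heads: 2, 3, 5.
Primary stress on the rightmost head = syllable 5.
Primary stress: syllable 5 → fa:.lit.bi.ri.ˈto:k.do.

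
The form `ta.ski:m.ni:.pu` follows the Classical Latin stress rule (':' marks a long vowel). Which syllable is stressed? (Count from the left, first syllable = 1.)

Classical Latin: stress the penult if heavy (long vowel or closed), else the antepenult.
Weights: 2 ski:m H, 3 ni: H, 4 pu L.
The penult (syllable 3, ni:) is heavy, so it takes stress.
Stress on syllable 3: ta.ski:m.ˈni:.pu.

3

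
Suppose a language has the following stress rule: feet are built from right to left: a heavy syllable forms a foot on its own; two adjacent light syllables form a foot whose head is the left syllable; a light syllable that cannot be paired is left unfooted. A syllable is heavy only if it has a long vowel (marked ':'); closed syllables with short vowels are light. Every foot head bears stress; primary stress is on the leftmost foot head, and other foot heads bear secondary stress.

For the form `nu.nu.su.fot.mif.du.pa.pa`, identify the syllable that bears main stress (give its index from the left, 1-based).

1

Weights: 1 nu L, 2 nu L, 3 su L, 4 fot L, 5 mif L, 6 du L, 7 pa L, 8 pa L.
Parse right to left (heavy = foot alone; LL = one foot; stranded L unfooted): (ˈnu.nu) (ˈsu.fot) (ˈmif.du) (ˈpa.pa).
Foot heads: 1, 3, 5, 7.
Primary stress on the leftmost head = syllable 1.
Primary stress: syllable 1 → ˈnu.nu.su.fot.mif.du.pa.pa.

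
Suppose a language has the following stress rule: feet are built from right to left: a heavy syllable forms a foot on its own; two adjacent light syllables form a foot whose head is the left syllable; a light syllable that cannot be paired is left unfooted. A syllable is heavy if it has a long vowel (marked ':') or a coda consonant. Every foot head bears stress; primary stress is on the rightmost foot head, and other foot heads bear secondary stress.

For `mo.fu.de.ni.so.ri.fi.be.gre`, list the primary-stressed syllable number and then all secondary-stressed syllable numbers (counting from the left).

Weights: 1 mo L, 2 fu L, 3 de L, 4 ni L, 5 so L, 6 ri L, 7 fi L, 8 be L, 9 gre L.
Parse right to left (heavy = foot alone; LL = one foot; stranded L unfooted): mo (ˈfu.de) (ˈni.so) (ˈri.fi) (ˈbe.gre).
Foot heads: 2, 4, 6, 8.
Primary stress on the rightmost head = syllable 8.
Secondary stress on 2, 4, 6: mo.ˌfu.de.ˌni.so.ˌri.fi.ˈbe.gre.

primary 8, secondary 2, 4, 6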